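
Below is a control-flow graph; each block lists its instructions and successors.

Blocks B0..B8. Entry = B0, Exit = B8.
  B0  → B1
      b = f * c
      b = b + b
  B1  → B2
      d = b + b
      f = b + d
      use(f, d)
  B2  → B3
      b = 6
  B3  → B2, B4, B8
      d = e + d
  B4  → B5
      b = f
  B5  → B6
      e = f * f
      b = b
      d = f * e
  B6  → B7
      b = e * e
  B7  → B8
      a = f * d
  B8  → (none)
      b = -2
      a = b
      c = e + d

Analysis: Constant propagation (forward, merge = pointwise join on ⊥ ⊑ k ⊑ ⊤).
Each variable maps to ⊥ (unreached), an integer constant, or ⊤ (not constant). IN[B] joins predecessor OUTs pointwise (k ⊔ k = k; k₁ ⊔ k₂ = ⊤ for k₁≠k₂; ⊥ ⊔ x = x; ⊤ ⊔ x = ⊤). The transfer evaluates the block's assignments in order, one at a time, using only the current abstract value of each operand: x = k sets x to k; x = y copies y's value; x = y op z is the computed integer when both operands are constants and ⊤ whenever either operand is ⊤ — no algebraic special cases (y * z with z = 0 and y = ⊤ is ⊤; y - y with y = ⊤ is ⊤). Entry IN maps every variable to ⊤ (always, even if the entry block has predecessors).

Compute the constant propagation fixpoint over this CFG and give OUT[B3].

Answer: {a: ⊤, b: 6, c: ⊤, d: ⊤, e: ⊤, f: ⊤}

Working:
Converged values:
  B0:  IN=(all ⊤)  OUT=(all ⊤)
  B1:  IN=(all ⊤)  OUT=(all ⊤)
  B2:  IN=(all ⊤)  OUT={b:6; rest ⊤}
  B3:  IN={b:6; rest ⊤}  OUT={b:6; rest ⊤}
  B4:  IN={b:6; rest ⊤}  OUT=(all ⊤)
  B5:  IN=(all ⊤)  OUT=(all ⊤)
  B6:  IN=(all ⊤)  OUT=(all ⊤)
  B7:  IN=(all ⊤)  OUT=(all ⊤)
  B8:  IN=(all ⊤)  OUT={a:-2, b:-2; rest ⊤}

Merge at B3: IN[B3] = OUT[B2] = {a: ⊤, b: 6, c: ⊤, d: ⊤, e: ⊤, f: ⊤}
Applying B3's transfer function to that IN value gives OUT[B3] (row B3 above).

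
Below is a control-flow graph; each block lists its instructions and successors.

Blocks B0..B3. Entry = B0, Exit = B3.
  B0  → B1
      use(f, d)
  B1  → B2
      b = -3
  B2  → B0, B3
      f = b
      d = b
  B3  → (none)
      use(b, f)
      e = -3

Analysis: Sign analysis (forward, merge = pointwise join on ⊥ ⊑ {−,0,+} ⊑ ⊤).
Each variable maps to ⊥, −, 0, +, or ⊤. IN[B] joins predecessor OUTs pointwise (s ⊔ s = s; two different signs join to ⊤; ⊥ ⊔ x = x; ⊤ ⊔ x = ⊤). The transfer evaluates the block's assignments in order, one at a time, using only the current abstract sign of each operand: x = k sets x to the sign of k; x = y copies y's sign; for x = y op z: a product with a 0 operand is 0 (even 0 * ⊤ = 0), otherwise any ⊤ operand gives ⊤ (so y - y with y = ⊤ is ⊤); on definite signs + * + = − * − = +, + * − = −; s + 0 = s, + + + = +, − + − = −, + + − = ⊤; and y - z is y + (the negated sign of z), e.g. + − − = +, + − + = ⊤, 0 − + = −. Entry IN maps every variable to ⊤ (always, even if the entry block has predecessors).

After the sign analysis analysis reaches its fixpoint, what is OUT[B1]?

Converged values:
  B0:  IN=(all ⊤)  OUT=(all ⊤)
  B1:  IN=(all ⊤)  OUT={b:-; rest ⊤}
  B2:  IN={b:-; rest ⊤}  OUT={b:-, d:-, f:-; rest ⊤}
  B3:  IN={b:-, d:-, f:-; rest ⊤}  OUT={b:-, d:-, e:-, f:-; rest ⊤}

Merge at B1: IN[B1] = OUT[B0] = {a: ⊤, b: ⊤, c: ⊤, d: ⊤, e: ⊤, f: ⊤}
Applying B1's transfer function to that IN value gives OUT[B1] (row B1 above).

Answer: {a: ⊤, b: -, c: ⊤, d: ⊤, e: ⊤, f: ⊤}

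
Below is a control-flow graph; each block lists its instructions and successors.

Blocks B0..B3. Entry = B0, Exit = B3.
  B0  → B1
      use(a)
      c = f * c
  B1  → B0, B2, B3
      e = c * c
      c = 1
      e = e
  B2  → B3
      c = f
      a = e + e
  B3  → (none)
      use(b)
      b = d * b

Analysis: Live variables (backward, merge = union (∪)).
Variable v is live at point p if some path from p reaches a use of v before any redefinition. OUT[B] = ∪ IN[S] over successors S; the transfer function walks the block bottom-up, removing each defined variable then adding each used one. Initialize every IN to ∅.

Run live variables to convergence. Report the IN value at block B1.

Answer: {a, b, c, d, f}

Working:
Per-block solution:
  B0:  IN={a, b, c, d, f}  OUT={a, b, c, d, f}
  B1:  IN={a, b, c, d, f}  OUT={a, b, c, d, e, f}
  B2:  IN={b, d, e, f}  OUT={b, d}
  B3:  IN={b, d}  OUT={}

Merge at B1: OUT[B1] = IN[B0] ⊔ IN[B2] ⊔ IN[B3] = {a, b, c, d, e, f}
Applying B1's transfer function to that OUT value gives IN[B1] (row B1 above).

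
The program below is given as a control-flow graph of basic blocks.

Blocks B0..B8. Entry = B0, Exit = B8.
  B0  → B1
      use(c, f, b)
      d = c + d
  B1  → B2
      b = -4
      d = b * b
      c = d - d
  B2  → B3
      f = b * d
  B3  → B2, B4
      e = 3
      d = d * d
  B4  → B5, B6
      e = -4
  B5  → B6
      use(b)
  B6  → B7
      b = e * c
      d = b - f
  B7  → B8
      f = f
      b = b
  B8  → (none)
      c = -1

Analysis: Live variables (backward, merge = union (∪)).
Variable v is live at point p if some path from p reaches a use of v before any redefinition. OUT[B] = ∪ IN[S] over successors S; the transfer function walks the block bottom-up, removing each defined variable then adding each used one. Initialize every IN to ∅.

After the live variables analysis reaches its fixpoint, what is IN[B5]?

Fixpoint table:
  B0:  IN={b, c, d, f}  OUT={}
  B1:  IN={}  OUT={b, c, d}
  B2:  IN={b, c, d}  OUT={b, c, d, f}
  B3:  IN={b, c, d, f}  OUT={b, c, d, f}
  B4:  IN={b, c, f}  OUT={b, c, e, f}
  B5:  IN={b, c, e, f}  OUT={c, e, f}
  B6:  IN={c, e, f}  OUT={b, f}
  B7:  IN={b, f}  OUT={}
  B8:  IN={}  OUT={}

Merge at B5: OUT[B5] = IN[B6] = {c, e, f}
Applying B5's transfer function to that OUT value gives IN[B5] (row B5 above).

Answer: {b, c, e, f}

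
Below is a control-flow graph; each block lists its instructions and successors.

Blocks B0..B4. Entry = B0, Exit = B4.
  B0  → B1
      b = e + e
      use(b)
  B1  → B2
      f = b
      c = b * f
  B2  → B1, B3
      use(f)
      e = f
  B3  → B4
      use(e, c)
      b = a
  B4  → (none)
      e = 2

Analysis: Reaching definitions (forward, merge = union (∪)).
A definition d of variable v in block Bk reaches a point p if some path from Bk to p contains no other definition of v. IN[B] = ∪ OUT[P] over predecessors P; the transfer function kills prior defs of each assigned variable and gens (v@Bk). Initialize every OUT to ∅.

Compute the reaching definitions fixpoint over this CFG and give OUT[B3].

Answer: {b@B3, c@B1, e@B2, f@B1}

Working:
Fixpoint table:
  B0: | IN={} | OUT={b@B0}
  B1: | IN={b@B0, c@B1, e@B2, f@B1} | OUT={b@B0, c@B1, e@B2, f@B1}
  B2: | IN={b@B0, c@B1, e@B2, f@B1} | OUT={b@B0, c@B1, e@B2, f@B1}
  B3: | IN={b@B0, c@B1, e@B2, f@B1} | OUT={b@B3, c@B1, e@B2, f@B1}
  B4: | IN={b@B3, c@B1, e@B2, f@B1} | OUT={b@B3, c@B1, e@B4, f@B1}

Merge at B3: IN[B3] = OUT[B2] = {b@B0, c@B1, e@B2, f@B1}
Applying B3's transfer function to that IN value gives OUT[B3] (row B3 above).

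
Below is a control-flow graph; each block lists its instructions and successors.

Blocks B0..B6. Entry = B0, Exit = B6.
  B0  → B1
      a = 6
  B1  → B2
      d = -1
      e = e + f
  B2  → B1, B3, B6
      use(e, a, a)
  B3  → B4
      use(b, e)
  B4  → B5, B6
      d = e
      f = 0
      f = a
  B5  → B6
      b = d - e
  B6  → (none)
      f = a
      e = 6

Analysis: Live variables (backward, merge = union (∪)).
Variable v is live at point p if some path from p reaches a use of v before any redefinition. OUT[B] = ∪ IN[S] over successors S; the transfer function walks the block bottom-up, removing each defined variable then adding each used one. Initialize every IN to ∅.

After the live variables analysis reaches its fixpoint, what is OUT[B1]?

Answer: {a, b, e, f}

Trace:
Per-block solution:
  B0:   IN={b, e, f}   OUT={a, b, e, f}
  B1:   IN={a, b, e, f}   OUT={a, b, e, f}
  B2:   IN={a, b, e, f}   OUT={a, b, e, f}
  B3:   IN={a, b, e}   OUT={a, e}
  B4:   IN={a, e}   OUT={a, d, e}
  B5:   IN={a, d, e}   OUT={a}
  B6:   IN={a}   OUT={}

Merge at B1: OUT[B1] = IN[B2] = {a, b, e, f}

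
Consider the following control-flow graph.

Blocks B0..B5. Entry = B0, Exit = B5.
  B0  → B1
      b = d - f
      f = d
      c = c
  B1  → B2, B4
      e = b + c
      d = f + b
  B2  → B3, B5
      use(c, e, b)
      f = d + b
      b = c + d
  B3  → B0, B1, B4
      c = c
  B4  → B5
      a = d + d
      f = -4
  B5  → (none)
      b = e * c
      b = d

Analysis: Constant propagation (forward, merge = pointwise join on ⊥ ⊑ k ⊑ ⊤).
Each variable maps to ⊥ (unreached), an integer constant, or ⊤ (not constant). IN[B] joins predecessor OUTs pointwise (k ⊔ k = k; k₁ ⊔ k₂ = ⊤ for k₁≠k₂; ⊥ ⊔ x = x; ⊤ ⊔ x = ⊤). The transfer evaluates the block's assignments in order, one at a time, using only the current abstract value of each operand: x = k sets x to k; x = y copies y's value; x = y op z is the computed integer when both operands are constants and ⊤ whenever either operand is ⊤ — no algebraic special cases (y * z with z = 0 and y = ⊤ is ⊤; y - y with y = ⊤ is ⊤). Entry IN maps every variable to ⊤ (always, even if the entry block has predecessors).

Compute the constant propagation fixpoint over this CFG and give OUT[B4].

Per-block solution:
  B0:  IN=(all ⊤)  OUT=(all ⊤)
  B1:  IN=(all ⊤)  OUT=(all ⊤)
  B2:  IN=(all ⊤)  OUT=(all ⊤)
  B3:  IN=(all ⊤)  OUT=(all ⊤)
  B4:  IN=(all ⊤)  OUT={f:-4; rest ⊤}
  B5:  IN=(all ⊤)  OUT=(all ⊤)

Merge at B4: IN[B4] = OUT[B1] ⊔ OUT[B3] = {a: ⊤, b: ⊤, c: ⊤, d: ⊤, e: ⊤, f: ⊤}
Applying B4's transfer function to that IN value gives OUT[B4] (row B4 above).

Answer: {a: ⊤, b: ⊤, c: ⊤, d: ⊤, e: ⊤, f: -4}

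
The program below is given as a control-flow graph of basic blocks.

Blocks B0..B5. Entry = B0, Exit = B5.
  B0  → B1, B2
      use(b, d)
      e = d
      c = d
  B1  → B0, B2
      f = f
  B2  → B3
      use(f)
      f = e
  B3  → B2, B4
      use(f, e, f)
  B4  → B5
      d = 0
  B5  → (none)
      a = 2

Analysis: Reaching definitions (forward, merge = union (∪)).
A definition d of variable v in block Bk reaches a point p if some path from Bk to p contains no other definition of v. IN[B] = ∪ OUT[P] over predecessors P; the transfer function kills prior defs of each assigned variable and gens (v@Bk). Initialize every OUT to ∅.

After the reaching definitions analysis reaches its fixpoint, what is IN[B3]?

Answer: {c@B0, e@B0, f@B2}

Trace:
Converged values:
  B0:  IN={c@B0, e@B0, f@B1}  OUT={c@B0, e@B0, f@B1}
  B1:  IN={c@B0, e@B0, f@B1}  OUT={c@B0, e@B0, f@B1}
  B2:  IN={c@B0, e@B0, f@B1, f@B2}  OUT={c@B0, e@B0, f@B2}
  B3:  IN={c@B0, e@B0, f@B2}  OUT={c@B0, e@B0, f@B2}
  B4:  IN={c@B0, e@B0, f@B2}  OUT={c@B0, d@B4, e@B0, f@B2}
  B5:  IN={c@B0, d@B4, e@B0, f@B2}  OUT={a@B5, c@B0, d@B4, e@B0, f@B2}

Merge at B3: IN[B3] = OUT[B2] = {c@B0, e@B0, f@B2}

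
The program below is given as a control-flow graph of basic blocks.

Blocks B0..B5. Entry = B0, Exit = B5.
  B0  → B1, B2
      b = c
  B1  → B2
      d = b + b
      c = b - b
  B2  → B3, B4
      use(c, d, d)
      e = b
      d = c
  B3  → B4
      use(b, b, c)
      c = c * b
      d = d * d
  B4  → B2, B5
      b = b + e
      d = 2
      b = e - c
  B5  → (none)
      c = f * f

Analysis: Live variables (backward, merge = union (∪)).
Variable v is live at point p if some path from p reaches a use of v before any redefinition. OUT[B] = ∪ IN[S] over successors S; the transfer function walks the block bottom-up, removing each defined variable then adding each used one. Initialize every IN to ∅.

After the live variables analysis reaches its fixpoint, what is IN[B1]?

Answer: {b, f}

Working:
Converged values:
  B0: | IN={c, d, f} | OUT={b, c, d, f}
  B1: | IN={b, f} | OUT={b, c, d, f}
  B2: | IN={b, c, d, f} | OUT={b, c, d, e, f}
  B3: | IN={b, c, d, e, f} | OUT={b, c, e, f}
  B4: | IN={b, c, e, f} | OUT={b, c, d, f}
  B5: | IN={f} | OUT={}

Merge at B1: OUT[B1] = IN[B2] = {b, c, d, f}
Applying B1's transfer function to that OUT value gives IN[B1] (row B1 above).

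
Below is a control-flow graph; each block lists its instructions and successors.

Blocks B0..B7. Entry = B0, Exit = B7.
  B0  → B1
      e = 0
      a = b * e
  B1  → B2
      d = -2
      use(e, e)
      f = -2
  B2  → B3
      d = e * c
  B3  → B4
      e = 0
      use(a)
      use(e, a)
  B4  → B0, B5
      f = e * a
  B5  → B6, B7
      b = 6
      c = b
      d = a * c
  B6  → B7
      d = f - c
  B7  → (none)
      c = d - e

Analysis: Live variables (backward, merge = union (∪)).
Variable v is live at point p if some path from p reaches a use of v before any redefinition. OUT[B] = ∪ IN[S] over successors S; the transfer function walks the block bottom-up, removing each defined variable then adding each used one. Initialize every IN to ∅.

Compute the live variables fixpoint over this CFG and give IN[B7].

Converged values:
  B0: | IN={b, c} | OUT={a, b, c, e}
  B1: | IN={a, b, c, e} | OUT={a, b, c, e}
  B2: | IN={a, b, c, e} | OUT={a, b, c}
  B3: | IN={a, b, c} | OUT={a, b, c, e}
  B4: | IN={a, b, c, e} | OUT={a, b, c, e, f}
  B5: | IN={a, e, f} | OUT={c, d, e, f}
  B6: | IN={c, e, f} | OUT={d, e}
  B7: | IN={d, e} | OUT={}

B7 is the boundary node: OUT[B7] = {}
Applying B7's transfer function to that OUT value gives IN[B7] (row B7 above).

Answer: {d, e}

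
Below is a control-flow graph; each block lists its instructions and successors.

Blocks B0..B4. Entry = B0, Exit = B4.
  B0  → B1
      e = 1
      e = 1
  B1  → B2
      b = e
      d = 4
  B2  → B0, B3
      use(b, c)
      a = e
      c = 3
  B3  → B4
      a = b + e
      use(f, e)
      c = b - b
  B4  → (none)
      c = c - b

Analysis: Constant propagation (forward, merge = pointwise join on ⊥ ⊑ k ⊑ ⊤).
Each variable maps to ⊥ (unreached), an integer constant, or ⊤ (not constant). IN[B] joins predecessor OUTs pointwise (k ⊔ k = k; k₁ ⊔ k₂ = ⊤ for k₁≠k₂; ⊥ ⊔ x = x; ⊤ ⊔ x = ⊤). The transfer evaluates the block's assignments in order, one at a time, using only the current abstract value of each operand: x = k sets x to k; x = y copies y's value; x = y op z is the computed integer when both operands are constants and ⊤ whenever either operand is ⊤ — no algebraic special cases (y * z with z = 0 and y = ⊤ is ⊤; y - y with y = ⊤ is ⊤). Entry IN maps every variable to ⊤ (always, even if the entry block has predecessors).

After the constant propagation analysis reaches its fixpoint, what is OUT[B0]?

Answer: {a: ⊤, b: ⊤, c: ⊤, d: ⊤, e: 1, f: ⊤}

Working:
Per-block solution:
  B0:  IN=(all ⊤)  OUT={e:1; rest ⊤}
  B1:  IN={e:1; rest ⊤}  OUT={b:1, d:4, e:1; rest ⊤}
  B2:  IN={b:1, d:4, e:1; rest ⊤}  OUT={a:1, b:1, c:3, d:4, e:1; rest ⊤}
  B3:  IN={a:1, b:1, c:3, d:4, e:1; rest ⊤}  OUT={a:2, b:1, c:0, d:4, e:1; rest ⊤}
  B4:  IN={a:2, b:1, c:0, d:4, e:1; rest ⊤}  OUT={a:2, b:1, c:-1, d:4, e:1; rest ⊤}

Merge at B0 (entry node, so the boundary value (all ⊤) is joined with the incoming edge(s)): IN[B0] = (all ⊤) ⊔ OUT[B2] = {a: ⊤, b: ⊤, c: ⊤, d: ⊤, e: ⊤, f: ⊤}
Applying B0's transfer function to that IN value gives OUT[B0] (row B0 above).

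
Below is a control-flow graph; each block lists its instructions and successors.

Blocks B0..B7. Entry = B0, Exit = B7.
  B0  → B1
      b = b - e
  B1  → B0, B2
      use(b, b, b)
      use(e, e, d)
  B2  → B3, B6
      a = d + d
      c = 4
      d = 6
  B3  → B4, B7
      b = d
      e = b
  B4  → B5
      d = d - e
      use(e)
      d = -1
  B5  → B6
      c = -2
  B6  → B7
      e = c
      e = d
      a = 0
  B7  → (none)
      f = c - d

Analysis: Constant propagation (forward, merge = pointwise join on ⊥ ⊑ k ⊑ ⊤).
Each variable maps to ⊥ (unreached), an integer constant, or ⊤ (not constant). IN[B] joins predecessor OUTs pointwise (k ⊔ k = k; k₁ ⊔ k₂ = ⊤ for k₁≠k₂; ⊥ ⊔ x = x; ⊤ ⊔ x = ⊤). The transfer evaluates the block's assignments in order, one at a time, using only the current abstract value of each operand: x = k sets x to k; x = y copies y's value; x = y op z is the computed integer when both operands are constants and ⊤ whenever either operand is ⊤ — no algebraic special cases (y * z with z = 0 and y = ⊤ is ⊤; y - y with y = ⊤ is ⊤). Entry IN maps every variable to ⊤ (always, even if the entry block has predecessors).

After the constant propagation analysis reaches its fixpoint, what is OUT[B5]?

Fixpoint table:
  B0: | IN=(all ⊤) | OUT=(all ⊤)
  B1: | IN=(all ⊤) | OUT=(all ⊤)
  B2: | IN=(all ⊤) | OUT={c:4, d:6; rest ⊤}
  B3: | IN={c:4, d:6; rest ⊤} | OUT={b:6, c:4, d:6, e:6; rest ⊤}
  B4: | IN={b:6, c:4, d:6, e:6; rest ⊤} | OUT={b:6, c:4, d:-1, e:6; rest ⊤}
  B5: | IN={b:6, c:4, d:-1, e:6; rest ⊤} | OUT={b:6, c:-2, d:-1, e:6; rest ⊤}
  B6: | IN=(all ⊤) | OUT={a:0; rest ⊤}
  B7: | IN=(all ⊤) | OUT=(all ⊤)

Merge at B5: IN[B5] = OUT[B4] = {a: ⊤, b: 6, c: 4, d: -1, e: 6, f: ⊤}
Applying B5's transfer function to that IN value gives OUT[B5] (row B5 above).

Answer: {a: ⊤, b: 6, c: -2, d: -1, e: 6, f: ⊤}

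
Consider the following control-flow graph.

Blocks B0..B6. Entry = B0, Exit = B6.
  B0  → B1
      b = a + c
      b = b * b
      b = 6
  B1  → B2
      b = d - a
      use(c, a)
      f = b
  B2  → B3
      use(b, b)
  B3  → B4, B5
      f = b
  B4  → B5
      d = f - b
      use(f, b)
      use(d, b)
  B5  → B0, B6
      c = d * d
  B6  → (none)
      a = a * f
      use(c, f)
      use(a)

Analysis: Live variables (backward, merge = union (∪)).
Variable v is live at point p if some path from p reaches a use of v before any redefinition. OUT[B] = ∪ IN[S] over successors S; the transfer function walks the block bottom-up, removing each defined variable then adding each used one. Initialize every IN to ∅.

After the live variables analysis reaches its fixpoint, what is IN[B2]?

Answer: {a, b, d}

Derivation:
Converged values:
  B0:   IN={a, c, d}   OUT={a, c, d}
  B1:   IN={a, c, d}   OUT={a, b, d}
  B2:   IN={a, b, d}   OUT={a, b, d}
  B3:   IN={a, b, d}   OUT={a, b, d, f}
  B4:   IN={a, b, f}   OUT={a, d, f}
  B5:   IN={a, d, f}   OUT={a, c, d, f}
  B6:   IN={a, c, f}   OUT={}

Merge at B2: OUT[B2] = IN[B3] = {a, b, d}
Applying B2's transfer function to that OUT value gives IN[B2] (row B2 above).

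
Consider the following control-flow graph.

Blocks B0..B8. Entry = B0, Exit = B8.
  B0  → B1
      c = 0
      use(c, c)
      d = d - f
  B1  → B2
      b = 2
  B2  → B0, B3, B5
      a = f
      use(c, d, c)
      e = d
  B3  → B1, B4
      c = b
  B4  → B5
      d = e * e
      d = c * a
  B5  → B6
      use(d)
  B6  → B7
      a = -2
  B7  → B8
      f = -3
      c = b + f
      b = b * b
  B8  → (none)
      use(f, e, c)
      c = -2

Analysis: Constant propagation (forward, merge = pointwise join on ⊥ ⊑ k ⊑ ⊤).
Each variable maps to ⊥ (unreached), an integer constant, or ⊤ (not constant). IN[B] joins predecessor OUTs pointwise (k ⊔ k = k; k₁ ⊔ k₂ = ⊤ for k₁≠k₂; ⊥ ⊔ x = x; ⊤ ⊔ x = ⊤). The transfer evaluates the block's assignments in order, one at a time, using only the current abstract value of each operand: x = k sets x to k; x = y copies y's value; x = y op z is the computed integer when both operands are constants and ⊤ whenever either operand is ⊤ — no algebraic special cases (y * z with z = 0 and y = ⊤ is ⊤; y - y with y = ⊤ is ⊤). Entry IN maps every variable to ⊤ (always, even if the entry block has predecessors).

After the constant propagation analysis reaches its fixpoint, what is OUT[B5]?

Answer: {a: ⊤, b: 2, c: ⊤, d: ⊤, e: ⊤, f: ⊤}

Derivation:
Per-block solution:
  B0:   IN=(all ⊤)   OUT={c:0; rest ⊤}
  B1:   IN=(all ⊤)   OUT={b:2; rest ⊤}
  B2:   IN={b:2; rest ⊤}   OUT={b:2; rest ⊤}
  B3:   IN={b:2; rest ⊤}   OUT={b:2, c:2; rest ⊤}
  B4:   IN={b:2, c:2; rest ⊤}   OUT={b:2, c:2; rest ⊤}
  B5:   IN={b:2; rest ⊤}   OUT={b:2; rest ⊤}
  B6:   IN={b:2; rest ⊤}   OUT={a:-2, b:2; rest ⊤}
  B7:   IN={a:-2, b:2; rest ⊤}   OUT={a:-2, b:4, c:-1, f:-3; rest ⊤}
  B8:   IN={a:-2, b:4, c:-1, f:-3; rest ⊤}   OUT={a:-2, b:4, c:-2, f:-3; rest ⊤}

Merge at B5: IN[B5] = OUT[B2] ⊔ OUT[B4] = {a: ⊤, b: 2, c: ⊤, d: ⊤, e: ⊤, f: ⊤}
Applying B5's transfer function to that IN value gives OUT[B5] (row B5 above).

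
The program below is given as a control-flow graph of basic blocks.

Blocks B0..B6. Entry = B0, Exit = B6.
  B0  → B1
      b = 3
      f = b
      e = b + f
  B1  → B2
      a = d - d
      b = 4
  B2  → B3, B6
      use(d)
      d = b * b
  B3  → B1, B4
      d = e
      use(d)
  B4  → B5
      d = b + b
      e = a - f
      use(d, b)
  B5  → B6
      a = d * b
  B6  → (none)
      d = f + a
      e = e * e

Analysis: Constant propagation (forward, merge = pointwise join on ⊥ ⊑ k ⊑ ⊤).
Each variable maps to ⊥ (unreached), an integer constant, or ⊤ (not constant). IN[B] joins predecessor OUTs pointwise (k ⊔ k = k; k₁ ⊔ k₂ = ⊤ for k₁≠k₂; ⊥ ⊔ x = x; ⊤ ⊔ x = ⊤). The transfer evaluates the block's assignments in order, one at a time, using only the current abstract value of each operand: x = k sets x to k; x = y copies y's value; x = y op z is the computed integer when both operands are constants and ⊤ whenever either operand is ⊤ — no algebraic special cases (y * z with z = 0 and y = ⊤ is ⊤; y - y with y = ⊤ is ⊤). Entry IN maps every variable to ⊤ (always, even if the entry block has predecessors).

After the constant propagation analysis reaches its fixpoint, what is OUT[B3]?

Per-block solution:
  B0:  IN=(all ⊤)  OUT={b:3, e:6, f:3; rest ⊤}
  B1:  IN={e:6, f:3; rest ⊤}  OUT={b:4, e:6, f:3; rest ⊤}
  B2:  IN={b:4, e:6, f:3; rest ⊤}  OUT={b:4, d:16, e:6, f:3; rest ⊤}
  B3:  IN={b:4, d:16, e:6, f:3; rest ⊤}  OUT={b:4, d:6, e:6, f:3; rest ⊤}
  B4:  IN={b:4, d:6, e:6, f:3; rest ⊤}  OUT={b:4, d:8, f:3; rest ⊤}
  B5:  IN={b:4, d:8, f:3; rest ⊤}  OUT={a:32, b:4, d:8, f:3; rest ⊤}
  B6:  IN={b:4, f:3; rest ⊤}  OUT={b:4, f:3; rest ⊤}

Merge at B3: IN[B3] = OUT[B2] = {a: ⊤, b: 4, c: ⊤, d: 16, e: 6, f: 3}
Applying B3's transfer function to that IN value gives OUT[B3] (row B3 above).

Answer: {a: ⊤, b: 4, c: ⊤, d: 6, e: 6, f: 3}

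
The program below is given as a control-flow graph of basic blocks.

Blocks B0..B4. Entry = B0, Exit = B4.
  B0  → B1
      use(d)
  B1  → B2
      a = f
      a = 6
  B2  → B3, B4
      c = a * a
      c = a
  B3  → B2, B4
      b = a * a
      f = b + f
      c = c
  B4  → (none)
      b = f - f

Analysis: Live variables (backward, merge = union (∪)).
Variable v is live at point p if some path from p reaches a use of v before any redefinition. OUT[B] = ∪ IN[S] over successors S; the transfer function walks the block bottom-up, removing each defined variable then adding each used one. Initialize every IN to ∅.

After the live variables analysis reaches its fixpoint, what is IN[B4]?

Answer: {f}

Derivation:
Converged values:
  B0:  IN={d, f}  OUT={f}
  B1:  IN={f}  OUT={a, f}
  B2:  IN={a, f}  OUT={a, c, f}
  B3:  IN={a, c, f}  OUT={a, f}
  B4:  IN={f}  OUT={}

B4 is the boundary node: OUT[B4] = {}
Applying B4's transfer function to that OUT value gives IN[B4] (row B4 above).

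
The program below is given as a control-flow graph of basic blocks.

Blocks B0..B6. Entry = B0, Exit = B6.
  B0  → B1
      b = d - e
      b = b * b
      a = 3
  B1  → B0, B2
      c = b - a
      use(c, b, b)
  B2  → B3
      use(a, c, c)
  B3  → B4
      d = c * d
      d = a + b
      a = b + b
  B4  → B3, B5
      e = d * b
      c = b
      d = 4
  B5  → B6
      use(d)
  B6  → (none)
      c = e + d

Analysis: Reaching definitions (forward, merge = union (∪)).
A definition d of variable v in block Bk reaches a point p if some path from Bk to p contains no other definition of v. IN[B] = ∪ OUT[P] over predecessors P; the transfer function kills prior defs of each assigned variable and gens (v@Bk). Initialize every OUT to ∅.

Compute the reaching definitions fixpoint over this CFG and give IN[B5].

Answer: {a@B3, b@B0, c@B4, d@B4, e@B4}

Derivation:
Converged values:
  B0:   IN={a@B0, b@B0, c@B1}   OUT={a@B0, b@B0, c@B1}
  B1:   IN={a@B0, b@B0, c@B1}   OUT={a@B0, b@B0, c@B1}
  B2:   IN={a@B0, b@B0, c@B1}   OUT={a@B0, b@B0, c@B1}
  B3:   IN={a@B0, a@B3, b@B0, c@B1, c@B4, d@B4, e@B4}   OUT={a@B3, b@B0, c@B1, c@B4, d@B3, e@B4}
  B4:   IN={a@B3, b@B0, c@B1, c@B4, d@B3, e@B4}   OUT={a@B3, b@B0, c@B4, d@B4, e@B4}
  B5:   IN={a@B3, b@B0, c@B4, d@B4, e@B4}   OUT={a@B3, b@B0, c@B4, d@B4, e@B4}
  B6:   IN={a@B3, b@B0, c@B4, d@B4, e@B4}   OUT={a@B3, b@B0, c@B6, d@B4, e@B4}

Merge at B5: IN[B5] = OUT[B4] = {a@B3, b@B0, c@B4, d@B4, e@B4}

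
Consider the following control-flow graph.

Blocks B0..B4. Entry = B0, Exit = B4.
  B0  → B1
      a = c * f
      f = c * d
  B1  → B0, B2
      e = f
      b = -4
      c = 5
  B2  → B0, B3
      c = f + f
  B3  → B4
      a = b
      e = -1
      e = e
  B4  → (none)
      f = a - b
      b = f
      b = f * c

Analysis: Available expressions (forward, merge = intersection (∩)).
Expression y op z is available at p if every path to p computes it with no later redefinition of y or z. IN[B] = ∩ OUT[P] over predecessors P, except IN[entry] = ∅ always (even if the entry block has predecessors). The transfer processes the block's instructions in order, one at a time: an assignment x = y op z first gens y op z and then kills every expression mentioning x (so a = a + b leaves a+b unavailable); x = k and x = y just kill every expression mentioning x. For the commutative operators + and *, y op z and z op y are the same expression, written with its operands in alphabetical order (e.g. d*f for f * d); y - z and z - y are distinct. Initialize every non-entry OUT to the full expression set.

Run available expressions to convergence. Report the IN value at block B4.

Converged values:
  B0:  IN={}  OUT={c*d}
  B1:  IN={c*d}  OUT={}
  B2:  IN={}  OUT={f+f}
  B3:  IN={f+f}  OUT={f+f}
  B4:  IN={f+f}  OUT={c*f}

Merge at B4: IN[B4] = OUT[B3] = {f+f}

Answer: {f+f}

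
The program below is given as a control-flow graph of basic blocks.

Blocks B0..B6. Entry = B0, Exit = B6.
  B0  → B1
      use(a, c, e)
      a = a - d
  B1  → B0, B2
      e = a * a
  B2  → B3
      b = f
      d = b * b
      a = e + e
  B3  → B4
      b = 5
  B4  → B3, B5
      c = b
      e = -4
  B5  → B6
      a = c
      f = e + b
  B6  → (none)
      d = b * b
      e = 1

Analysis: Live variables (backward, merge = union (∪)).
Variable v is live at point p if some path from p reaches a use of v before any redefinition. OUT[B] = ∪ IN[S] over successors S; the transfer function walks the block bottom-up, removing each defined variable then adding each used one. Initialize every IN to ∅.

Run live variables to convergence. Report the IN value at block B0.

Per-block solution:
  B0: | IN={a, c, d, e, f} | OUT={a, c, d, f}
  B1: | IN={a, c, d, f} | OUT={a, c, d, e, f}
  B2: | IN={e, f} | OUT={}
  B3: | IN={} | OUT={b}
  B4: | IN={b} | OUT={b, c, e}
  B5: | IN={b, c, e} | OUT={b}
  B6: | IN={b} | OUT={}

Merge at B0: OUT[B0] = IN[B1] = {a, c, d, f}
Applying B0's transfer function to that OUT value gives IN[B0] (row B0 above).

Answer: {a, c, d, e, f}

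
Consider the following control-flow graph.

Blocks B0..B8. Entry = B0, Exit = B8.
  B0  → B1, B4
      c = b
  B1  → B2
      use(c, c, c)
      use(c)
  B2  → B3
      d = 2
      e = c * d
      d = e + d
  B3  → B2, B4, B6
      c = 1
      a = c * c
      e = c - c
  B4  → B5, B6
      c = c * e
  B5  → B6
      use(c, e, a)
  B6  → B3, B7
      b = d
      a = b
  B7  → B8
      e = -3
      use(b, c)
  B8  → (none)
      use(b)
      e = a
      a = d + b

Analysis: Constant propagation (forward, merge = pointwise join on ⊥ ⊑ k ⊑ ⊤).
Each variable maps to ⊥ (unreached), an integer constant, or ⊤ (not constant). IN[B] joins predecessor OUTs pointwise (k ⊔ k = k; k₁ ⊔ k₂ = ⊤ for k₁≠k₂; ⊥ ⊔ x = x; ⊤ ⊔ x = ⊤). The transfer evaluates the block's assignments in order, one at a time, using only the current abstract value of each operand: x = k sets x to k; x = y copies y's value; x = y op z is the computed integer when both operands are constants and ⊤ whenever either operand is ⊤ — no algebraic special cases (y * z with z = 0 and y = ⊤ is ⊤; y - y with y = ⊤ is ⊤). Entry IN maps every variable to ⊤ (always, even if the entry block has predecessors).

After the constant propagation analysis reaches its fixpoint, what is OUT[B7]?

Converged values:
  B0:  IN=(all ⊤)  OUT=(all ⊤)
  B1:  IN=(all ⊤)  OUT=(all ⊤)
  B2:  IN=(all ⊤)  OUT=(all ⊤)
  B3:  IN=(all ⊤)  OUT={a:1, c:1, e:0; rest ⊤}
  B4:  IN=(all ⊤)  OUT=(all ⊤)
  B5:  IN=(all ⊤)  OUT=(all ⊤)
  B6:  IN=(all ⊤)  OUT=(all ⊤)
  B7:  IN=(all ⊤)  OUT={e:-3; rest ⊤}
  B8:  IN={e:-3; rest ⊤}  OUT=(all ⊤)

Merge at B7: IN[B7] = OUT[B6] = {a: ⊤, b: ⊤, c: ⊤, d: ⊤, e: ⊤, f: ⊤}
Applying B7's transfer function to that IN value gives OUT[B7] (row B7 above).

Answer: {a: ⊤, b: ⊤, c: ⊤, d: ⊤, e: -3, f: ⊤}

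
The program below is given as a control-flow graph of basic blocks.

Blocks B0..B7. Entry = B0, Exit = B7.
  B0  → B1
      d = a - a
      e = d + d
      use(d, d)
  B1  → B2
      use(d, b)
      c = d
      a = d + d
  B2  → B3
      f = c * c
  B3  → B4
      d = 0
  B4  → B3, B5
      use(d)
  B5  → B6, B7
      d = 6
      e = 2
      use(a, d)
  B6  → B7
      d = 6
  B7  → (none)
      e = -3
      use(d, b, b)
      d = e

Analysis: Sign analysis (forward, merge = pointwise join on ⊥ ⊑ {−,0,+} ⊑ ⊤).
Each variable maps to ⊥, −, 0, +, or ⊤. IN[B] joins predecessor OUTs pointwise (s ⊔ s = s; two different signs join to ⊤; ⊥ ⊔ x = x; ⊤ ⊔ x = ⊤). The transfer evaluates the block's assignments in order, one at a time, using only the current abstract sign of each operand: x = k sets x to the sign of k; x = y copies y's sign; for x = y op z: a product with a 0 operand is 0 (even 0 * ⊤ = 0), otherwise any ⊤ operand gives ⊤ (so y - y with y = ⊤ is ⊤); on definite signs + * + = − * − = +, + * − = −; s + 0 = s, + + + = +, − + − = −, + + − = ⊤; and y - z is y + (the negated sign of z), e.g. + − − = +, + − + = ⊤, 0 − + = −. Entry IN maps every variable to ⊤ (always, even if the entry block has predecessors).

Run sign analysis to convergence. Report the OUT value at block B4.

Per-block solution:
  B0: | IN=(all ⊤) | OUT=(all ⊤)
  B1: | IN=(all ⊤) | OUT=(all ⊤)
  B2: | IN=(all ⊤) | OUT=(all ⊤)
  B3: | IN=(all ⊤) | OUT={d:0; rest ⊤}
  B4: | IN={d:0; rest ⊤} | OUT={d:0; rest ⊤}
  B5: | IN={d:0; rest ⊤} | OUT={d:+, e:+; rest ⊤}
  B6: | IN={d:+, e:+; rest ⊤} | OUT={d:+, e:+; rest ⊤}
  B7: | IN={d:+, e:+; rest ⊤} | OUT={d:-, e:-; rest ⊤}

Merge at B4: IN[B4] = OUT[B3] = {a: ⊤, b: ⊤, c: ⊤, d: 0, e: ⊤, f: ⊤}
Applying B4's transfer function to that IN value gives OUT[B4] (row B4 above).

Answer: {a: ⊤, b: ⊤, c: ⊤, d: 0, e: ⊤, f: ⊤}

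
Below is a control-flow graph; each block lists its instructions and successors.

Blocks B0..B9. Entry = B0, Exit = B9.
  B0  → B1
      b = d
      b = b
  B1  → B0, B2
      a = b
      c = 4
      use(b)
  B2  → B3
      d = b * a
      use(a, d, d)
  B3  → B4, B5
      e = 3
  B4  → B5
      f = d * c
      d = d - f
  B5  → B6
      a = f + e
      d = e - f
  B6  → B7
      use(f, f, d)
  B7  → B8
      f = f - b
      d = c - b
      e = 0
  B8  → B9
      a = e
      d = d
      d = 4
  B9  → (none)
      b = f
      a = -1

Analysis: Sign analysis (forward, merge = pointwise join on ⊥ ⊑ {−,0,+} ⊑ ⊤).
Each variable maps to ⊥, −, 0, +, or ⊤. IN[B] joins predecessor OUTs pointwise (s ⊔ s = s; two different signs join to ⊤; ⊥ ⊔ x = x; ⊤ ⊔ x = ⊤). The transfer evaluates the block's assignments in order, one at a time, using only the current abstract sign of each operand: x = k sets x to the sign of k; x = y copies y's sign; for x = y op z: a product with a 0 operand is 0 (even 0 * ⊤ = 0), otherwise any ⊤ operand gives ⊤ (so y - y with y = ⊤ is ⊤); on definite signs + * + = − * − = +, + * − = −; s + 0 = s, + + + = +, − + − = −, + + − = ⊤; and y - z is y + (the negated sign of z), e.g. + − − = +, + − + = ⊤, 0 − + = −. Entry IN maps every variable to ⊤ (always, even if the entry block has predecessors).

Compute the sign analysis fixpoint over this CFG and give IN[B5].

Converged values:
  B0:   IN=(all ⊤)   OUT=(all ⊤)
  B1:   IN=(all ⊤)   OUT={c:+; rest ⊤}
  B2:   IN={c:+; rest ⊤}   OUT={c:+; rest ⊤}
  B3:   IN={c:+; rest ⊤}   OUT={c:+, e:+; rest ⊤}
  B4:   IN={c:+, e:+; rest ⊤}   OUT={c:+, e:+; rest ⊤}
  B5:   IN={c:+, e:+; rest ⊤}   OUT={c:+, e:+; rest ⊤}
  B6:   IN={c:+, e:+; rest ⊤}   OUT={c:+, e:+; rest ⊤}
  B7:   IN={c:+, e:+; rest ⊤}   OUT={c:+, e:0; rest ⊤}
  B8:   IN={c:+, e:0; rest ⊤}   OUT={a:0, c:+, d:+, e:0; rest ⊤}
  B9:   IN={a:0, c:+, d:+, e:0; rest ⊤}   OUT={a:-, c:+, d:+, e:0; rest ⊤}

Merge at B5: IN[B5] = OUT[B3] ⊔ OUT[B4] = {a: ⊤, b: ⊤, c: +, d: ⊤, e: +, f: ⊤}

Answer: {a: ⊤, b: ⊤, c: +, d: ⊤, e: +, f: ⊤}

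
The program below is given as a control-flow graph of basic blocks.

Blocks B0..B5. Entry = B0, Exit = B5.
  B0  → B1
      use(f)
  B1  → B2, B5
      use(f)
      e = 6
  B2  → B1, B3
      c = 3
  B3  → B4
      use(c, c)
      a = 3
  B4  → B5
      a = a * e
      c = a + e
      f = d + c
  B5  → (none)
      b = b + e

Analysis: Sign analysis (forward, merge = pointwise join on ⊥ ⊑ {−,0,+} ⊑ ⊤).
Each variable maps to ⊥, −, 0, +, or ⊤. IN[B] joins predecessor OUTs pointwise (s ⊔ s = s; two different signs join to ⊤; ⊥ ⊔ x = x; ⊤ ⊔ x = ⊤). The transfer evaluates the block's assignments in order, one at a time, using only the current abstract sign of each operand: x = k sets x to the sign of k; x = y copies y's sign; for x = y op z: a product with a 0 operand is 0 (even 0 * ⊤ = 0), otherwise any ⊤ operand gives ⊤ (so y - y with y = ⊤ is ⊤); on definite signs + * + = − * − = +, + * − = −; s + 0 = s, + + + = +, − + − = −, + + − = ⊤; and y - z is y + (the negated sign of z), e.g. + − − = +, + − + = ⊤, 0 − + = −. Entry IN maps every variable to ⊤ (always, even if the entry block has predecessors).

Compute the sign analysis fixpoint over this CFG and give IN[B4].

Converged values:
  B0:   IN=(all ⊤)   OUT=(all ⊤)
  B1:   IN=(all ⊤)   OUT={e:+; rest ⊤}
  B2:   IN={e:+; rest ⊤}   OUT={c:+, e:+; rest ⊤}
  B3:   IN={c:+, e:+; rest ⊤}   OUT={a:+, c:+, e:+; rest ⊤}
  B4:   IN={a:+, c:+, e:+; rest ⊤}   OUT={a:+, c:+, e:+; rest ⊤}
  B5:   IN={e:+; rest ⊤}   OUT={e:+; rest ⊤}

Merge at B4: IN[B4] = OUT[B3] = {a: +, b: ⊤, c: +, d: ⊤, e: +, f: ⊤}

Answer: {a: +, b: ⊤, c: +, d: ⊤, e: +, f: ⊤}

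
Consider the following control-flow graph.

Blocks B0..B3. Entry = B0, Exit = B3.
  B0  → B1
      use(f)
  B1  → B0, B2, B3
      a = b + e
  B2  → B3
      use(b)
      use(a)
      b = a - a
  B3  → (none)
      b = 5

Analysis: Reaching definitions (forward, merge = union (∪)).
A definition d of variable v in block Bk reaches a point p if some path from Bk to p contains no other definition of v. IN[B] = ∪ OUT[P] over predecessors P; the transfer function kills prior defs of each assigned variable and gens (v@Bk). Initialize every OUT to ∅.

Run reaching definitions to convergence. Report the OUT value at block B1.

Answer: {a@B1}

Derivation:
Fixpoint table:
  B0:   IN={a@B1}   OUT={a@B1}
  B1:   IN={a@B1}   OUT={a@B1}
  B2:   IN={a@B1}   OUT={a@B1, b@B2}
  B3:   IN={a@B1, b@B2}   OUT={a@B1, b@B3}

Merge at B1: IN[B1] = OUT[B0] = {a@B1}
Applying B1's transfer function to that IN value gives OUT[B1] (row B1 above).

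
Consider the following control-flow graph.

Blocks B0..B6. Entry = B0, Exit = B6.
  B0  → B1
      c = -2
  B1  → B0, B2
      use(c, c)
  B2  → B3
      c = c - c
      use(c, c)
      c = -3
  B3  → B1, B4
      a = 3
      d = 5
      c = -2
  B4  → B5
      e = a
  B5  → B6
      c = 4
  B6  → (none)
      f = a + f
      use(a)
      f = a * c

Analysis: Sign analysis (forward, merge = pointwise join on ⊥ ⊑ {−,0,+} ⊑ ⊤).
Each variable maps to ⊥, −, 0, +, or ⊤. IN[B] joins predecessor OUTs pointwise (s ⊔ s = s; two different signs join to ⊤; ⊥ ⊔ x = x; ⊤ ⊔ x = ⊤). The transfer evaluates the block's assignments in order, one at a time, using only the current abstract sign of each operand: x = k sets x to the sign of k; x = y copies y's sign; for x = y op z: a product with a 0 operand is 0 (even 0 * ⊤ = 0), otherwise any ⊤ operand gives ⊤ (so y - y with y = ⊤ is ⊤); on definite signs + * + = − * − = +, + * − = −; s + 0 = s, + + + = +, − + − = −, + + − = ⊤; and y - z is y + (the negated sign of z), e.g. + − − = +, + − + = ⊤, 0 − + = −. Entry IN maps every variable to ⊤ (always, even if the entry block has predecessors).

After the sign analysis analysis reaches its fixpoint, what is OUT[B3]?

Fixpoint table:
  B0:  IN=(all ⊤)  OUT={c:-; rest ⊤}
  B1:  IN={c:-; rest ⊤}  OUT={c:-; rest ⊤}
  B2:  IN={c:-; rest ⊤}  OUT={c:-; rest ⊤}
  B3:  IN={c:-; rest ⊤}  OUT={a:+, c:-, d:+; rest ⊤}
  B4:  IN={a:+, c:-, d:+; rest ⊤}  OUT={a:+, c:-, d:+, e:+; rest ⊤}
  B5:  IN={a:+, c:-, d:+, e:+; rest ⊤}  OUT={a:+, c:+, d:+, e:+; rest ⊤}
  B6:  IN={a:+, c:+, d:+, e:+; rest ⊤}  OUT={a:+, c:+, d:+, e:+, f:+; rest ⊤}

Merge at B3: IN[B3] = OUT[B2] = {a: ⊤, b: ⊤, c: -, d: ⊤, e: ⊤, f: ⊤}
Applying B3's transfer function to that IN value gives OUT[B3] (row B3 above).

Answer: {a: +, b: ⊤, c: -, d: +, e: ⊤, f: ⊤}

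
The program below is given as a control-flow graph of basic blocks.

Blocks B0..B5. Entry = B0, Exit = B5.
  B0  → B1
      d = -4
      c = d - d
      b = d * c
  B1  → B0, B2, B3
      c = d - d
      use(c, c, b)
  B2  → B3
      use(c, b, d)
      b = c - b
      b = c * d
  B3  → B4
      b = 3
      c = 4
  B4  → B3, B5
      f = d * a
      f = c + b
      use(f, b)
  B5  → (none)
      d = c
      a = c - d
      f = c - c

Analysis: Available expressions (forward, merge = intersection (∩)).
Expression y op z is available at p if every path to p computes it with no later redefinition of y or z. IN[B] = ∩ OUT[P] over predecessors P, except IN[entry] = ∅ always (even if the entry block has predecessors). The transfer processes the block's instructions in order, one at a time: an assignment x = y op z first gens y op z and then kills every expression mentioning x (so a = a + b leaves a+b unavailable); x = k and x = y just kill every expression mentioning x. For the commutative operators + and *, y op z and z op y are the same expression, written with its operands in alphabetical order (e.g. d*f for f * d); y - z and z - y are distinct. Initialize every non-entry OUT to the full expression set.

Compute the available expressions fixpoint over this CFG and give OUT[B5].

Converged values:
  B0:  IN={}  OUT={c*d, d-d}
  B1:  IN={c*d, d-d}  OUT={d-d}
  B2:  IN={d-d}  OUT={c*d, d-d}
  B3:  IN={d-d}  OUT={d-d}
  B4:  IN={d-d}  OUT={a*d, b+c, d-d}
  B5:  IN={a*d, b+c, d-d}  OUT={b+c, c-c, c-d}

Merge at B5: IN[B5] = OUT[B4] = {a*d, b+c, d-d}
Applying B5's transfer function to that IN value gives OUT[B5] (row B5 above).

Answer: {b+c, c-c, c-d}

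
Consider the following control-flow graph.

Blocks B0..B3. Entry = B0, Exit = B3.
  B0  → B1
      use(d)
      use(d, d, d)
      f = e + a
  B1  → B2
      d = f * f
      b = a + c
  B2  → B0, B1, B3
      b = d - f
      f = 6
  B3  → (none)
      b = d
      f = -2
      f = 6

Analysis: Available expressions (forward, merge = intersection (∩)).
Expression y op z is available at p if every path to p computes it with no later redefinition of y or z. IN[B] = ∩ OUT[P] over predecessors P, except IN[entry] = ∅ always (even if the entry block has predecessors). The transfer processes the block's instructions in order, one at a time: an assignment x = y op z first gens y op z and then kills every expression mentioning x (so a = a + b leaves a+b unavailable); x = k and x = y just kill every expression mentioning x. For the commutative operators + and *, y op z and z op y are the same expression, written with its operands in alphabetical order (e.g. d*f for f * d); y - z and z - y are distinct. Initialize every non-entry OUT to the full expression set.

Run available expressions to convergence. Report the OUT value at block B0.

Answer: {a+e}

Working:
Per-block solution:
  B0:  IN={}  OUT={a+e}
  B1:  IN={a+e}  OUT={a+c, a+e, f*f}
  B2:  IN={a+c, a+e, f*f}  OUT={a+c, a+e}
  B3:  IN={a+c, a+e}  OUT={a+c, a+e}

Merge at B0 (entry node, so the boundary value {} is joined with the incoming edge(s)): IN[B0] = {} ∩ OUT[B2] = {}
Applying B0's transfer function to that IN value gives OUT[B0] (row B0 above).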